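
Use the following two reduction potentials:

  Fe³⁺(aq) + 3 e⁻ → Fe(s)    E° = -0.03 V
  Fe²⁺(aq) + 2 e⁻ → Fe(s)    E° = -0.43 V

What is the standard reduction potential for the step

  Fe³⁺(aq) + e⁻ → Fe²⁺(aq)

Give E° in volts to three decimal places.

Sequential free energies add, so n₃E°₃ = n₁E°₁ + n₂E°₂.
With n₃ = 3, and the known step contributing 2×(-0.43) V, the unknown satisfies 1·E° = 3×(-0.03) − 2×(-0.43) = +0.770.
E° = +0.770 / 1 = +0.770 V.

+0.770 V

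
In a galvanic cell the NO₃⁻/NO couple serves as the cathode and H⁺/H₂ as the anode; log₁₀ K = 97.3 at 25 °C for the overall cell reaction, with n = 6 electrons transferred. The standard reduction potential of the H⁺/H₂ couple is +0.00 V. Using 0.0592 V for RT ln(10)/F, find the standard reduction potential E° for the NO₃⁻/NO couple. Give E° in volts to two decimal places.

E°cell = (0.0592/n)·log K = (0.0592/6)(97.3) = +0.960 V.
Since NO₃⁻/NO is the cathode and H⁺/H₂ the anode, E°cell = E°(NO₃⁻/NO) − E°(H⁺/H₂).
So E°(NO₃⁻/NO) = E°cell + E°(H⁺/H₂) = +0.960 + (+0.00) = +0.96 V.

+0.96 V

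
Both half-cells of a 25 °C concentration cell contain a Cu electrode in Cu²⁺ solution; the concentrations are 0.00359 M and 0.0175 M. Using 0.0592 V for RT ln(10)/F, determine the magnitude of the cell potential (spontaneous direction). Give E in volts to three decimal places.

For a concentration cell E°cell = 0. The 0.0175 M side is the cathode (reduction is favoured where [Cu²⁺] is higher).
With n = 2, E = −(0.0592/2) log([Cu²⁺]ₐₙ/[Cu²⁺]꜀ₐₜ) = −(0.0592/2) log(0.00359/0.0175) = −(0.0592/2)(-0.688) = +0.020 V.

+0.020 V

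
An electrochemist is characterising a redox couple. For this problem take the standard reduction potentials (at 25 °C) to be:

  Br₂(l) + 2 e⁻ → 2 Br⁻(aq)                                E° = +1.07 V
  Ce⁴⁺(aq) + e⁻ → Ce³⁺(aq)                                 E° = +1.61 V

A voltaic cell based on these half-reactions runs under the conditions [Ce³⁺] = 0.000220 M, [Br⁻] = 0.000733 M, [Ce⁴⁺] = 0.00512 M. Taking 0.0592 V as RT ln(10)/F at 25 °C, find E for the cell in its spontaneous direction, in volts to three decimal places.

Ce⁴⁺/Ce³⁺ is the cathode (higher E°), Br₂/Br⁻ the anode: E°cell = +1.61 − (+1.07) = +0.54 V, n = 2.
Overall: 2 Ce⁴⁺(aq) + 2 Br⁻(aq) → 2 Ce³⁺(aq) + Br₂(l)
Q = [Ce³⁺]^2 / ([Ce⁴⁺]^2·[Br⁻]^2); log Q = 3.536.
E = E° − (0.0592/n) log Q = +0.54 − (0.0592/2)(3.536) = +0.435 V.

+0.435 V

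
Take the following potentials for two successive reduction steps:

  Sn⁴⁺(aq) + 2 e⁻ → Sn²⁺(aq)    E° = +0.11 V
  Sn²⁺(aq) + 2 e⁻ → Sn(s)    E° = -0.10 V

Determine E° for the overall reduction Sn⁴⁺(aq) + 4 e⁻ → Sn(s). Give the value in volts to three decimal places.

Adding the free-energy changes (−nFE°) of the two steps gives −n₃FE°₃ = −n₁FE°₁ − n₂FE°₂.
E°₃ = (2×+0.11 + 2×-0.10) / 4 = (+0.020) / 4 = +0.005 V.

+0.005 V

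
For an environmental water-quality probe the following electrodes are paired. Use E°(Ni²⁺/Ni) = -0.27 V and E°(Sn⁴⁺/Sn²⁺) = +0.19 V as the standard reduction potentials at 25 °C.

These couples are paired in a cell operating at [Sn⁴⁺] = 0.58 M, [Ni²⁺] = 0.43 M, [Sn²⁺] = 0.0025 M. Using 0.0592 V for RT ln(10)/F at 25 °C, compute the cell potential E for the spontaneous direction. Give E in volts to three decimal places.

+0.541 V

Sn⁴⁺/Sn²⁺ is the cathode (higher E°), Ni²⁺/Ni the anode: E°cell = +0.19 − (-0.27) = +0.46 V, n = 2.
Overall: Sn⁴⁺(aq) + Ni(s) → Sn²⁺(aq) + Ni²⁺(aq)
Q = [Sn²⁺]·[Ni²⁺] / ([Sn⁴⁺]); log Q = -2.732.
E = E° − (0.0592/n) log Q = +0.46 − (0.0592/2)(-2.732) = +0.541 V.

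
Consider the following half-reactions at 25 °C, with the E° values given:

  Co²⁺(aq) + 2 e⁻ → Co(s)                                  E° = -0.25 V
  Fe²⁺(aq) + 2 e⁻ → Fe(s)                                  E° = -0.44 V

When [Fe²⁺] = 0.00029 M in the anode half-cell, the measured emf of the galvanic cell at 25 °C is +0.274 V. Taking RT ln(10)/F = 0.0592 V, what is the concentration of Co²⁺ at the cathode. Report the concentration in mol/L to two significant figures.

Co²⁺/Co is the cathode, Fe²⁺/Fe the anode: E°cell = +0.19 V, n = 2.
Overall reaction: Co²⁺(aq) + Fe(s) → Co(s) + Fe²⁺(aq); Q = [Fe²⁺]^1/[Co²⁺]^1.
From E = E° − (0.0592/n) log Q: log Q = (E° − E)·n/0.0592 = (+0.19 − (+0.274))·2/0.0592 = -2.8378.
So 1·log[Co²⁺] = 1·log(0.00029) − log Q = -3.5376 − (-2.8378) = -0.6998; [Co²⁺] = 10^(-0.6998) ≈ 0.20 M.

0.20 M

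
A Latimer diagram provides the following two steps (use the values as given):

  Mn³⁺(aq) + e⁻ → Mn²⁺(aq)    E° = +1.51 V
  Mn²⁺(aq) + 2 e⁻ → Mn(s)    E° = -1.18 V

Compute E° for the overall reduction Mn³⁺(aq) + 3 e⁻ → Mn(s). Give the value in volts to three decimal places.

Adding the free-energy changes (−nFE°) of the two steps gives −n₃FE°₃ = −n₁FE°₁ − n₂FE°₂.
E°₃ = (1×+1.51 + 2×-1.18) / 3 = (-0.850) / 3 = -0.283 V.

-0.283 V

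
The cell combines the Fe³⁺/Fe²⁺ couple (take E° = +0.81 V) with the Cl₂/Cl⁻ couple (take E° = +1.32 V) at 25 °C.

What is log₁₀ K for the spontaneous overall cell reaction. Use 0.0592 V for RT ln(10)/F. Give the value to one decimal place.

Cathode: Cl₂/Cl⁻; anode: Fe³⁺/Fe²⁺. E°cell = +0.51 V, n = 2.
log K = nE°cell / 0.0592 = (2)(+0.51) / 0.0592 = 17.2.

17.2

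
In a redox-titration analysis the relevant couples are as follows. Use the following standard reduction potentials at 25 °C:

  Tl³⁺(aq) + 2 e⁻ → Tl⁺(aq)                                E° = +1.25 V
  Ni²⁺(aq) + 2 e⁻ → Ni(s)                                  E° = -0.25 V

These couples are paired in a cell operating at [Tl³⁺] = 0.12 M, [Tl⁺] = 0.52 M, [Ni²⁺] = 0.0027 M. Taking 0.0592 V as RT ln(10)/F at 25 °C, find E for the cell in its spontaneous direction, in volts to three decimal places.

Tl³⁺/Tl⁺ is the cathode (higher E°), Ni²⁺/Ni the anode: E°cell = +1.25 − (-0.25) = +1.50 V, n = 2.
Overall: Tl³⁺(aq) + Ni(s) → Tl⁺(aq) + Ni²⁺(aq)
Q = [Tl⁺]·[Ni²⁺] / ([Tl³⁺]); log Q = -1.932.
E = E° − (0.0592/n) log Q = +1.50 − (0.0592/2)(-1.932) = +1.557 V.

+1.557 V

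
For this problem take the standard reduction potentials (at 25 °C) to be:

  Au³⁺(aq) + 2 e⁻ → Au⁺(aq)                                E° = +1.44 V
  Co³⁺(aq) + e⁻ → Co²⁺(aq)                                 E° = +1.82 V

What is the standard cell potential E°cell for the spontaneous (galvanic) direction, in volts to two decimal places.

+0.38 V

The Co³⁺/Co²⁺ couple has the higher reduction potential, so it is the cathode; Au³⁺/Au⁺ is oxidised at the anode.
E°cell = E°(cathode) − E°(anode) = (+1.82) − (+1.44) = +0.38 V.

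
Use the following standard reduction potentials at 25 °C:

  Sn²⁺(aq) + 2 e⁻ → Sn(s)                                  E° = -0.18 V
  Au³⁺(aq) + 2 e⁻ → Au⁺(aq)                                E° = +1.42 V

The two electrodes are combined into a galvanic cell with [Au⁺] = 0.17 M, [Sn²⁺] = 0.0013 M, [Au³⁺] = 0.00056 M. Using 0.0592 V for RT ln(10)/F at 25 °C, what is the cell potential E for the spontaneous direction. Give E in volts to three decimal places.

Au³⁺/Au⁺ is the cathode (higher E°), Sn²⁺/Sn the anode: E°cell = +1.42 − (-0.18) = +1.60 V, n = 2.
Overall: Au³⁺(aq) + Sn(s) → Au⁺(aq) + Sn²⁺(aq)
Q = [Au⁺]·[Sn²⁺] / ([Au³⁺]); log Q = -0.404.
E = E° − (0.0592/n) log Q = +1.60 − (0.0592/2)(-0.404) = +1.612 V.

+1.612 V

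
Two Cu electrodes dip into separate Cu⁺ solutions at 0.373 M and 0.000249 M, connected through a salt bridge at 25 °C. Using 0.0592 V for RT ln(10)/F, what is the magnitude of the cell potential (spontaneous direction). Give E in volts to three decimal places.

For a concentration cell E°cell = 0. The 0.373 M side is the cathode (reduction is favoured where [Cu⁺] is higher).
With n = 1, E = −(0.0592/1) log([Cu⁺]ₐₙ/[Cu⁺]꜀ₐₜ) = −(0.0592/1) log(0.000249/0.373) = −(0.0592/1)(-3.176) = +0.188 V.

+0.188 V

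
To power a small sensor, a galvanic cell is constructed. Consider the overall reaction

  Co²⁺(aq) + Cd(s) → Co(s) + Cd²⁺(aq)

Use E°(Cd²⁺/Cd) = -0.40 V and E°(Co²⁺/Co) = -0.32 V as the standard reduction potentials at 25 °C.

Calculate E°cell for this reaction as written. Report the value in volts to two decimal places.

+0.08 V

The Co²⁺/Co couple has the higher reduction potential, so it is the cathode; Cd²⁺/Cd is oxidised at the anode.
E°cell = E°(cathode) − E°(anode) = (-0.32) − (-0.40) = +0.08 V.
Since E°cell > 0, the reaction is spontaneous under standard conditions.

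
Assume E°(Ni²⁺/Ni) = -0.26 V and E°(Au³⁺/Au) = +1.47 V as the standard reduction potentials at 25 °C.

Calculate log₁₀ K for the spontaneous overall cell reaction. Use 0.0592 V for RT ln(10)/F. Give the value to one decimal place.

Cathode: Au³⁺/Au; anode: Ni²⁺/Ni. E°cell = +1.73 V, n = 6.
log K = nE°cell / 0.0592 = (6)(+1.73) / 0.0592 = 175.3.

175.3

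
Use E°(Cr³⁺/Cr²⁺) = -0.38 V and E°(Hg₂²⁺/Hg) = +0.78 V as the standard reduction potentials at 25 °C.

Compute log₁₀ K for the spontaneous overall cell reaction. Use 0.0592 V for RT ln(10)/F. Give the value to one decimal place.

39.2

Cathode: Hg₂²⁺/Hg; anode: Cr³⁺/Cr²⁺. E°cell = +1.16 V, n = 2.
log K = nE°cell / 0.0592 = (2)(+1.16) / 0.0592 = 39.2.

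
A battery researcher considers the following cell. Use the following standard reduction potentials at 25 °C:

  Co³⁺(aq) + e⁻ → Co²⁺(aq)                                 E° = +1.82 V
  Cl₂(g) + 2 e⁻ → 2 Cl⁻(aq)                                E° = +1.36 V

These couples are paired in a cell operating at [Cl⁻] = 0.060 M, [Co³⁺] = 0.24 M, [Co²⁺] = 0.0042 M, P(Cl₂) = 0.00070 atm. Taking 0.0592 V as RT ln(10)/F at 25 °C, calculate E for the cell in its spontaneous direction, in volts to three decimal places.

Co³⁺/Co²⁺ is the cathode (higher E°), Cl₂/Cl⁻ the anode: E°cell = +1.82 − (+1.36) = +0.46 V, n = 2.
Overall: 2 Co³⁺(aq) + 2 Cl⁻(aq) → 2 Co²⁺(aq) + Cl₂(g)
Q = [Co²⁺]^2·P(Cl₂) / ([Co³⁺]^2·[Cl⁻]^2); log Q = -4.225.
E = E° − (0.0592/n) log Q = +0.46 − (0.0592/2)(-4.225) = +0.585 V.

+0.585 V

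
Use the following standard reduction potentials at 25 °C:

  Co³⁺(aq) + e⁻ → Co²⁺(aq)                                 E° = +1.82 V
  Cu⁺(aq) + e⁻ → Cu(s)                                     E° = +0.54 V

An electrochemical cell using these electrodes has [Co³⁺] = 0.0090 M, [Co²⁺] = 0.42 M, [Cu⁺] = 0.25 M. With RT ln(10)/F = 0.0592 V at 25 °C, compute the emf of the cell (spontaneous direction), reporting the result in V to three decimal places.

+1.217 V

Co³⁺/Co²⁺ is the cathode (higher E°), Cu⁺/Cu the anode: E°cell = +1.82 − (+0.54) = +1.28 V, n = 1.
Overall: Co³⁺(aq) + Cu(s) → Co²⁺(aq) + Cu⁺(aq)
Q = [Co²⁺]·[Cu⁺] / ([Co³⁺]); log Q = 1.067.
E = E° − (0.0592/n) log Q = +1.28 − (0.0592/1)(1.067) = +1.217 V.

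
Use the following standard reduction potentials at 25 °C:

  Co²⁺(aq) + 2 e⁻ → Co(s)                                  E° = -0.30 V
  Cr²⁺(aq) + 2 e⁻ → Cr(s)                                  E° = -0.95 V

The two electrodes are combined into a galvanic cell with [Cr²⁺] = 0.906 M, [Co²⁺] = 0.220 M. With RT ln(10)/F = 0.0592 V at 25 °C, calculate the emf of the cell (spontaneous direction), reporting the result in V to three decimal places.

+0.632 V

Co²⁺/Co is the cathode (higher E°), Cr²⁺/Cr the anode: E°cell = -0.30 − (-0.95) = +0.65 V, n = 2.
Overall: Co²⁺(aq) + Cr(s) → Co(s) + Cr²⁺(aq)
Q = [Cr²⁺] / ([Co²⁺]); log Q = 0.615.
E = E° − (0.0592/n) log Q = +0.65 − (0.0592/2)(0.615) = +0.632 V.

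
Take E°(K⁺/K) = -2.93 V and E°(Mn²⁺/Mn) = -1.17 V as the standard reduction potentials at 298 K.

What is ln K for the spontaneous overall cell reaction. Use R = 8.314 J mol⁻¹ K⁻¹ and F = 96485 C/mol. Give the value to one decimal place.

Cathode: Mn²⁺/Mn; anode: K⁺/K. E°cell = (-1.17) − (-2.93) = +1.76 V, with n = 2.
ΔG° = −nFE° = −RT ln K, so ln K = nFE°/(RT) = (2)(96485)(+1.76) / ((8.314)(298)) = 137.081.

137.1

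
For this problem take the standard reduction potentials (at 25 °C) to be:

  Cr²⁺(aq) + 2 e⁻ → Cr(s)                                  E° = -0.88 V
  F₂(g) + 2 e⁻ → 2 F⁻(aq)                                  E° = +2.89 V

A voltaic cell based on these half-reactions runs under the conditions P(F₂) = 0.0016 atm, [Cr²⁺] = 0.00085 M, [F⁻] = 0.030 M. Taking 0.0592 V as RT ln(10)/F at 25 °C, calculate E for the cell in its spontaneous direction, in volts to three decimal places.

F₂/F⁻ is the cathode (higher E°), Cr²⁺/Cr the anode: E°cell = +2.89 − (-0.88) = +3.77 V, n = 2.
Overall: F₂(g) + Cr(s) → 2 F⁻(aq) + Cr²⁺(aq)
Q = [F⁻]^2·[Cr²⁺] / (P(F₂)); log Q = -3.320.
E = E° − (0.0592/n) log Q = +3.77 − (0.0592/2)(-3.320) = +3.868 V.

+3.868 V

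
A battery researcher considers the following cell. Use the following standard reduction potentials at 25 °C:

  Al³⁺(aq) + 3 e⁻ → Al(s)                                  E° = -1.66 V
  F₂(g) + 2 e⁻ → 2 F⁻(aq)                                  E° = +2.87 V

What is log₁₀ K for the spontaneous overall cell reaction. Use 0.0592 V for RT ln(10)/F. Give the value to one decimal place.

459.1

Cathode: F₂/F⁻; anode: Al³⁺/Al. E°cell = +4.53 V, n = 6.
log K = nE°cell / 0.0592 = (6)(+4.53) / 0.0592 = 459.1.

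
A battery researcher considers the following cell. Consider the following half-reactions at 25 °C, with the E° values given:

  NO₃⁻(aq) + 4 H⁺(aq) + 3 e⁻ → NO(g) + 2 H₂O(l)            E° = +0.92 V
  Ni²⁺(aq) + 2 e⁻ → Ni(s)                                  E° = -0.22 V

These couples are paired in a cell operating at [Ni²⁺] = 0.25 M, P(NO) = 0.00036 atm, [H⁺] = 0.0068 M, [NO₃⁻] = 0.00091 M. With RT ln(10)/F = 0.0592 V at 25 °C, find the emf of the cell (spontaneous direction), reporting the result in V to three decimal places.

+0.995 V

NO₃⁻/NO is the cathode (higher E°), Ni²⁺/Ni the anode: E°cell = +0.92 − (-0.22) = +1.14 V, n = 6.
Overall: 2 NO₃⁻(aq) + 8 H⁺(aq) + 3 Ni(s) → 2 NO(g) + 4 H₂O(l) + 3 Ni²⁺(aq)
Q = P(NO)^2·[Ni²⁺]^3 / ([NO₃⁻]^2·[H⁺]^8); log Q = 14.728.
E = E° − (0.0592/n) log Q = +1.14 − (0.0592/6)(14.728) = +0.995 V.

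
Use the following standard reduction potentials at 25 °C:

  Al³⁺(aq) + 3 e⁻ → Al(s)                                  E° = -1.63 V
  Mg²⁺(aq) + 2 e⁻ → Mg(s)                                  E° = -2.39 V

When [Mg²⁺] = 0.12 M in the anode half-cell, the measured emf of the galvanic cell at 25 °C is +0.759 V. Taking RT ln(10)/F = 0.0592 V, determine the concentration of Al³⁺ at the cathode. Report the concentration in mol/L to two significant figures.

Al³⁺/Al is the cathode, Mg²⁺/Mg the anode: E°cell = +0.76 V, n = 6.
Overall reaction: 2 Al³⁺(aq) + 3 Mg(s) → 2 Al(s) + 3 Mg²⁺(aq); Q = [Mg²⁺]^3/[Al³⁺]^2.
From E = E° − (0.0592/n) log Q: log Q = (E° − E)·n/0.0592 = (+0.76 − (+0.759))·6/0.0592 = 0.1014.
So 2·log[Al³⁺] = 3·log(0.12) − log Q = -2.7625 − (0.1014) = -2.8639; log[Al³⁺] = -2.8639 / 2 = -1.4320; [Al³⁺] = 10^(-1.4320) ≈ 0.037 M.

0.037 M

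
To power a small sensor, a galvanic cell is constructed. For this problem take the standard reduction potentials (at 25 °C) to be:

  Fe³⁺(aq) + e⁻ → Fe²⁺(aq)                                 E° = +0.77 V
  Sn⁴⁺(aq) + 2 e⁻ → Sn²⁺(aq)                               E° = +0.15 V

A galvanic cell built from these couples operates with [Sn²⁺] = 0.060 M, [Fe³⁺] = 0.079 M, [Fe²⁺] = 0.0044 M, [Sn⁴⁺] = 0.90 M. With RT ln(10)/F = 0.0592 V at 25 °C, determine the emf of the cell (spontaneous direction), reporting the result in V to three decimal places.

+0.659 V

Fe³⁺/Fe²⁺ is the cathode (higher E°), Sn⁴⁺/Sn²⁺ the anode: E°cell = +0.77 − (+0.15) = +0.62 V, n = 2.
Overall: 2 Fe³⁺(aq) + Sn²⁺(aq) → 2 Fe²⁺(aq) + Sn⁴⁺(aq)
Q = [Fe²⁺]^2·[Sn⁴⁺] / ([Fe³⁺]^2·[Sn²⁺]); log Q = -1.332.
E = E° − (0.0592/n) log Q = +0.62 − (0.0592/2)(-1.332) = +0.659 V.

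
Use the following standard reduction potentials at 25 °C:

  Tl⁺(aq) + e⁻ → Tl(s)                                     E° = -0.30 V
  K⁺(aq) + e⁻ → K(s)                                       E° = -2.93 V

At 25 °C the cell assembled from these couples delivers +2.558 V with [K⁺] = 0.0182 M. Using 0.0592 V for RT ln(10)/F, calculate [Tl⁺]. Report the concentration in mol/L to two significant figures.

0.0011 M

Tl⁺/Tl is the cathode, K⁺/K the anode: E°cell = +2.63 V, n = 1.
Overall reaction: Tl⁺(aq) + K(s) → Tl(s) + K⁺(aq); Q = [K⁺]^1/[Tl⁺]^1.
From E = E° − (0.0592/n) log Q: log Q = (E° − E)·n/0.0592 = (+2.63 − (+2.558))·1/0.0592 = 1.2162.
So 1·log[Tl⁺] = 1·log(0.0182) − log Q = -1.7399 − (1.2162) = -2.9561; [Tl⁺] = 10^(-2.9561) ≈ 0.0011 M.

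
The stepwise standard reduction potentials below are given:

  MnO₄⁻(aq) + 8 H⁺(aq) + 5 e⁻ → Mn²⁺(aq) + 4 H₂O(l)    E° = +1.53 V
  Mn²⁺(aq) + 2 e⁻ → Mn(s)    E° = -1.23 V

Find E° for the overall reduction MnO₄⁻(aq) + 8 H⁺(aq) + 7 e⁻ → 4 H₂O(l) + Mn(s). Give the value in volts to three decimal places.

+0.741 V

Adding the free-energy changes (−nFE°) of the two steps gives −n₃FE°₃ = −n₁FE°₁ − n₂FE°₂.
E°₃ = (5×+1.53 + 2×-1.23) / 7 = (+5.190) / 7 = +0.741 V.
Simply averaging or adding the two E° values would be wrong; the electron-weighted sum is required.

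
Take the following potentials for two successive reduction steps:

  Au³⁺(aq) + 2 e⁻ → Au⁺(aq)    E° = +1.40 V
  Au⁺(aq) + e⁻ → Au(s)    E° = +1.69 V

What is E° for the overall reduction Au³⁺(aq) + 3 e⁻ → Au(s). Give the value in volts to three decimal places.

Standard free energies of sequential steps add: ΔG°₃ = ΔG°₁ + ΔG°₂, so n₃E°₃ = n₁E°₁ + n₂E°₂.
E°₃ = (2×+1.40 + 1×+1.69) / 3 = (+4.490) / 3 = +1.497 V.
E° values themselves are not directly additive — weighting by electron count is essential.

+1.497 V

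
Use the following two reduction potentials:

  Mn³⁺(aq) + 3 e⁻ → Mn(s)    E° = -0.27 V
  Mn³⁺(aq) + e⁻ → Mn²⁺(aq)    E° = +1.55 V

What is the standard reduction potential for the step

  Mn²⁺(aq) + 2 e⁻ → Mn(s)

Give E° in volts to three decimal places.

-1.180 V

Sequential free energies add, so n₃E°₃ = n₁E°₁ + n₂E°₂.
With n₃ = 3, and the known step contributing 1×(+1.55) V, the unknown satisfies 2·E° = 3×(-0.27) − 1×(+1.55) = -2.360.
E° = -2.360 / 2 = -1.180 V.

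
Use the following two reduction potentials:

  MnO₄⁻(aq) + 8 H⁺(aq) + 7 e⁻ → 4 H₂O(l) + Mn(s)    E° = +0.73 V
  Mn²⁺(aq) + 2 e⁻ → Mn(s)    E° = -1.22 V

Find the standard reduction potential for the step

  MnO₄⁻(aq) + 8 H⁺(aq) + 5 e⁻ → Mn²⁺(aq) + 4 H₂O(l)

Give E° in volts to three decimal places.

+1.510 V

Sequential free energies add, so n₃E°₃ = n₁E°₁ + n₂E°₂.
With n₃ = 7, and the known step contributing 2×(-1.22) V, the unknown satisfies 5·E° = 7×(+0.73) − 2×(-1.22) = +7.550.
E° = +7.550 / 5 = +1.510 V.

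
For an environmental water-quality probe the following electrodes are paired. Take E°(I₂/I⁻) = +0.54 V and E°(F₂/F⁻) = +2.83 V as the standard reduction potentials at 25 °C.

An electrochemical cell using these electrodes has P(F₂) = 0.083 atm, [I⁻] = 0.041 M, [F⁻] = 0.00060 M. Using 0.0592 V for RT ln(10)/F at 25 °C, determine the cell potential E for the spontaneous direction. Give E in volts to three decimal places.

+2.367 V

F₂/F⁻ is the cathode (higher E°), I₂/I⁻ the anode: E°cell = +2.83 − (+0.54) = +2.29 V, n = 2.
Overall: F₂(g) + 2 I⁻(aq) → 2 F⁻(aq) + I₂(s)
Q = [F⁻]^2 / (P(F₂)·[I⁻]^2); log Q = -2.588.
E = E° − (0.0592/n) log Q = +2.29 − (0.0592/2)(-2.588) = +2.367 V.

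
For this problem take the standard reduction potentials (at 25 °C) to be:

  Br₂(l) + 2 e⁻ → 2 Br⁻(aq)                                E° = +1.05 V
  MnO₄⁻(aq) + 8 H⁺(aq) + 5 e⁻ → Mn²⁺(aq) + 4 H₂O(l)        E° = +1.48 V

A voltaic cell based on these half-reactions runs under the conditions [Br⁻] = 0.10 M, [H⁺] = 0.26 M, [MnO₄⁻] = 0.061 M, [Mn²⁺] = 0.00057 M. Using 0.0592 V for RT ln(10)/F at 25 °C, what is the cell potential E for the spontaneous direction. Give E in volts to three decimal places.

+0.339 V

MnO₄⁻/Mn²⁺ is the cathode (higher E°), Br₂/Br⁻ the anode: E°cell = +1.48 − (+1.05) = +0.43 V, n = 10.
Overall: 2 MnO₄⁻(aq) + 16 H⁺(aq) + 10 Br⁻(aq) → 2 Mn²⁺(aq) + 8 H₂O(l) + 5 Br₂(l)
Q = [Mn²⁺]^2 / ([MnO₄⁻]^2·[H⁺]^16·[Br⁻]^10); log Q = 15.302.
E = E° − (0.0592/n) log Q = +0.43 − (0.0592/10)(15.302) = +0.339 V.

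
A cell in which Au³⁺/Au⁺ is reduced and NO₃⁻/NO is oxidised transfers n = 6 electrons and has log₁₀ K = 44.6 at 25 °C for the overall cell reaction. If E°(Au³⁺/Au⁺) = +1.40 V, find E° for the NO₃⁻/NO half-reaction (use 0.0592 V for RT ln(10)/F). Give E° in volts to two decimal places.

E°cell = (0.0592/n)·log K = (0.0592/6)(44.6) = +0.440 V.
Since Au³⁺/Au⁺ is the cathode and NO₃⁻/NO the anode, E°cell = E°(Au³⁺/Au⁺) − E°(NO₃⁻/NO).
So E°(NO₃⁻/NO) = E°(Au³⁺/Au⁺) − E°cell = (+1.40) − (+0.440) = +0.96 V.

+0.96 V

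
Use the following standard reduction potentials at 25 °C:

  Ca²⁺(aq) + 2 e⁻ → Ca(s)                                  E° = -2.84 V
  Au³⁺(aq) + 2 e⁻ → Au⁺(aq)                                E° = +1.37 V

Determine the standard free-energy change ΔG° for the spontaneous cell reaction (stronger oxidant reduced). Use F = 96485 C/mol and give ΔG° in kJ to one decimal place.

Au³⁺/Au⁺ (E° = +1.37 V) is the cathode; Ca²⁺/Ca (E° = -2.84 V) is the anode, so E°cell = +4.21 V.
Balancing electrons gives n = 2 (lcm of 2 and 2).
ΔG° = −nFE° = −(2)(96485)(+4.21) = -812,404 J = -812.4 kJ.

-812.4 kJ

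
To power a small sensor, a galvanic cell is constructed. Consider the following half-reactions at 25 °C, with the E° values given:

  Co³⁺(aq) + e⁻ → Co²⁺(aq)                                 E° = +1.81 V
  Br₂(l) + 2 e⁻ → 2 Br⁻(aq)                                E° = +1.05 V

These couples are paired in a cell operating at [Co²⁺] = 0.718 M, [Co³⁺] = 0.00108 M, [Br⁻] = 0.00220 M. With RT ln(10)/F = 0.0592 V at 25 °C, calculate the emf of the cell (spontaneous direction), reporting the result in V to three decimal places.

Co³⁺/Co²⁺ is the cathode (higher E°), Br₂/Br⁻ the anode: E°cell = +1.81 − (+1.05) = +0.76 V, n = 2.
Overall: 2 Co³⁺(aq) + 2 Br⁻(aq) → 2 Co²⁺(aq) + Br₂(l)
Q = [Co²⁺]^2 / ([Co³⁺]^2·[Br⁻]^2); log Q = 10.961.
E = E° − (0.0592/n) log Q = +0.76 − (0.0592/2)(10.961) = +0.436 V.

+0.436 V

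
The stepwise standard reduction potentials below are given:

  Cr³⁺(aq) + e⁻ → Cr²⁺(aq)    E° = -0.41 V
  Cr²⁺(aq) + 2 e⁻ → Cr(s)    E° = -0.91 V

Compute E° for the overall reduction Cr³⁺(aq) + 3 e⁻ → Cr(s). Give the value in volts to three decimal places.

Since ΔG° = −nFE° is additive over sequential reductions, n₃E°₃ = n₁E°₁ + n₂E°₂.
E°₃ = (1×-0.41 + 2×-0.91) / 3 = (-2.230) / 3 = -0.743 V.
E° values themselves are not directly additive — weighting by electron count is essential.

-0.743 V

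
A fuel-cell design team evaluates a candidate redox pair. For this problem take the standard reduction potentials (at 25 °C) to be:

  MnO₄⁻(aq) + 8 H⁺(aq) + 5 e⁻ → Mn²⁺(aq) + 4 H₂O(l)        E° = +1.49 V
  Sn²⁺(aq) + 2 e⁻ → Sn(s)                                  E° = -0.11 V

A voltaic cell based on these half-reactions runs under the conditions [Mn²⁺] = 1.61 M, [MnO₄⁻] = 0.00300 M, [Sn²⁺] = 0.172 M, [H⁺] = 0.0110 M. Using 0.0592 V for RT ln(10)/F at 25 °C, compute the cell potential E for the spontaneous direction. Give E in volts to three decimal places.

+1.405 V

MnO₄⁻/Mn²⁺ is the cathode (higher E°), Sn²⁺/Sn the anode: E°cell = +1.49 − (-0.11) = +1.60 V, n = 10.
Overall: 2 MnO₄⁻(aq) + 16 H⁺(aq) + 5 Sn(s) → 2 Mn²⁺(aq) + 8 H₂O(l) + 5 Sn²⁺(aq)
Q = [Mn²⁺]^2·[Sn²⁺]^5 / ([MnO₄⁻]^2·[H⁺]^16); log Q = 32.975.
E = E° − (0.0592/n) log Q = +1.60 − (0.0592/10)(32.975) = +1.405 V.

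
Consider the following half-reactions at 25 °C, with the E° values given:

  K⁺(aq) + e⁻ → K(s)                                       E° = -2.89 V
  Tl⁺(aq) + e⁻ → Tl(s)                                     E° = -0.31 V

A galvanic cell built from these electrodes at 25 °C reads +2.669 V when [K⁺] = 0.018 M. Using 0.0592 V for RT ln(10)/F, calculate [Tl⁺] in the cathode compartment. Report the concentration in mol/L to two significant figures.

Tl⁺/Tl is the cathode, K⁺/K the anode: E°cell = +2.58 V, n = 1.
Overall reaction: Tl⁺(aq) + K(s) → Tl(s) + K⁺(aq); Q = [K⁺]^1/[Tl⁺]^1.
From E = E° − (0.0592/n) log Q: log Q = (E° − E)·n/0.0592 = (+2.58 − (+2.669))·1/0.0592 = -1.5034.
So 1·log[Tl⁺] = 1·log(0.018) − log Q = -1.7447 − (-1.5034) = -0.2413; [Tl⁺] = 10^(-0.2413) ≈ 0.57 M.

0.57 M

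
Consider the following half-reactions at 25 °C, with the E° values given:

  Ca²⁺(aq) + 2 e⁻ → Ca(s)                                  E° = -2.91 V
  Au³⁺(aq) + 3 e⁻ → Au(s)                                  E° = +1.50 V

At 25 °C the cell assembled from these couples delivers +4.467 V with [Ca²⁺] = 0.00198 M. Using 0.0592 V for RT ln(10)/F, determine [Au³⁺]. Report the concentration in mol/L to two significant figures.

Au³⁺/Au is the cathode, Ca²⁺/Ca the anode: E°cell = +4.41 V, n = 6.
Overall reaction: 2 Au³⁺(aq) + 3 Ca(s) → 2 Au(s) + 3 Ca²⁺(aq); Q = [Ca²⁺]^3/[Au³⁺]^2.
From E = E° − (0.0592/n) log Q: log Q = (E° − E)·n/0.0592 = (+4.41 − (+4.467))·6/0.0592 = -5.7770.
So 2·log[Au³⁺] = 3·log(0.00198) − log Q = -8.1100 − (-5.7770) = -2.3330; log[Au³⁺] = -2.3330 / 2 = -1.1665; [Au³⁺] = 10^(-1.1665) ≈ 0.068 M.

0.068 M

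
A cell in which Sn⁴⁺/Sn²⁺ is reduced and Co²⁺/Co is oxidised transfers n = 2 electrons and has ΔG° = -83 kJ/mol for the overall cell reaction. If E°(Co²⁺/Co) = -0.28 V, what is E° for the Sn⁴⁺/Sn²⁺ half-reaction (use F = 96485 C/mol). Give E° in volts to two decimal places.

E°cell = −ΔG°/(nF) = −(-83×10³)/((2)(96485)) = +0.430 V.
Since Sn⁴⁺/Sn²⁺ is the cathode and Co²⁺/Co the anode, E°cell = E°(Sn⁴⁺/Sn²⁺) − E°(Co²⁺/Co).
So E°(Sn⁴⁺/Sn²⁺) = E°cell + E°(Co²⁺/Co) = +0.430 + (-0.28) = +0.15 V.

+0.15 V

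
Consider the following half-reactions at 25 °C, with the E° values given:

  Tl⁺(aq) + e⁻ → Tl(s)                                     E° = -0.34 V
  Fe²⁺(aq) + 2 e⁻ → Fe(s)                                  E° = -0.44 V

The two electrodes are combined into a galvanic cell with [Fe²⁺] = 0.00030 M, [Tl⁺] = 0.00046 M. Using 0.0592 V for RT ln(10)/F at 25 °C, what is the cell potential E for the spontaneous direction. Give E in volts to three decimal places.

+0.007 V

Tl⁺/Tl is the cathode (higher E°), Fe²⁺/Fe the anode: E°cell = -0.34 − (-0.44) = +0.10 V, n = 2.
Overall: 2 Tl⁺(aq) + Fe(s) → 2 Tl(s) + Fe²⁺(aq)
Q = [Fe²⁺] / ([Tl⁺]^2); log Q = 3.152.
E = E° − (0.0592/n) log Q = +0.10 − (0.0592/2)(3.152) = +0.007 V.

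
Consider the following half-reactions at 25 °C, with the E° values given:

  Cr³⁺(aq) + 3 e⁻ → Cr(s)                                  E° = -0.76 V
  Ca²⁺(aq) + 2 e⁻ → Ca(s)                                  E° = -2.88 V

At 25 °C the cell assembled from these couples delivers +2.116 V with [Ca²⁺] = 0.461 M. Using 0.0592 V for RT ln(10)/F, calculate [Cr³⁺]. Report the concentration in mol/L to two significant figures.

Cr³⁺/Cr is the cathode, Ca²⁺/Ca the anode: E°cell = +2.12 V, n = 6.
Overall reaction: 2 Cr³⁺(aq) + 3 Ca(s) → 2 Cr(s) + 3 Ca²⁺(aq); Q = [Ca²⁺]^3/[Cr³⁺]^2.
From E = E° − (0.0592/n) log Q: log Q = (E° − E)·n/0.0592 = (+2.12 − (+2.116))·6/0.0592 = 0.4054.
So 2·log[Cr³⁺] = 3·log(0.461) − log Q = -1.0089 − (0.4054) = -1.4143; log[Cr³⁺] = -1.4143 / 2 = -0.7071; [Cr³⁺] = 10^(-0.7071) ≈ 0.20 M.

0.20 M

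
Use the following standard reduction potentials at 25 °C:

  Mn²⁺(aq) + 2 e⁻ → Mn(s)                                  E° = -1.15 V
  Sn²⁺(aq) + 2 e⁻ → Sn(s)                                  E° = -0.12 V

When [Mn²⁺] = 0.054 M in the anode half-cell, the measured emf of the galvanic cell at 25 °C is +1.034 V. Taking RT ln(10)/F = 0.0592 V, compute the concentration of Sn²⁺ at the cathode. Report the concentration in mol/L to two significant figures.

Sn²⁺/Sn is the cathode, Mn²⁺/Mn the anode: E°cell = +1.03 V, n = 2.
Overall reaction: Sn²⁺(aq) + Mn(s) → Sn(s) + Mn²⁺(aq); Q = [Mn²⁺]^1/[Sn²⁺]^1.
From E = E° − (0.0592/n) log Q: log Q = (E° − E)·n/0.0592 = (+1.03 − (+1.034))·2/0.0592 = -0.1351.
So 1·log[Sn²⁺] = 1·log(0.054) − log Q = -1.2676 − (-0.1351) = -1.1325; [Sn²⁺] = 10^(-1.1325) ≈ 0.074 M.

0.074 M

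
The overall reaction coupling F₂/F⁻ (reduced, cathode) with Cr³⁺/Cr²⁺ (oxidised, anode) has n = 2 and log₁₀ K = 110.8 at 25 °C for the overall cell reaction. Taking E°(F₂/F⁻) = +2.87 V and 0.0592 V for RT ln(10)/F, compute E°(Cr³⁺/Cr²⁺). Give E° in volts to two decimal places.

E°cell = (0.0592/n)·log K = (0.0592/2)(110.8) = +3.280 V.
Since F₂/F⁻ is the cathode and Cr³⁺/Cr²⁺ the anode, E°cell = E°(F₂/F⁻) − E°(Cr³⁺/Cr²⁺).
So E°(Cr³⁺/Cr²⁺) = E°(F₂/F⁻) − E°cell = (+2.87) − (+3.280) = -0.41 V.

-0.41 V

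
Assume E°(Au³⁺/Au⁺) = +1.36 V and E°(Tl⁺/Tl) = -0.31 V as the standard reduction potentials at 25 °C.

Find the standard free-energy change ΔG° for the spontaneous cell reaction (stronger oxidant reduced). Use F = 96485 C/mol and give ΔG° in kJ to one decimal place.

-322.3 kJ

Au³⁺/Au⁺ (E° = +1.36 V) is the cathode; Tl⁺/Tl (E° = -0.31 V) is the anode, so E°cell = +1.67 V.
Balancing electrons gives n = 2 (lcm of 2 and 1).
ΔG° = −nFE° = −(2)(96485)(+1.67) = -322,260 J = -322.3 kJ.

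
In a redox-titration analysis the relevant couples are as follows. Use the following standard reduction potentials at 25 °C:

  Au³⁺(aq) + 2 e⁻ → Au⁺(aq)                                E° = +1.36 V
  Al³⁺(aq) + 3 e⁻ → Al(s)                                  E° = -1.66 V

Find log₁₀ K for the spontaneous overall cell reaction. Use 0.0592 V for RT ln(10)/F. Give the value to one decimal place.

Cathode: Au³⁺/Au⁺; anode: Al³⁺/Al. E°cell = +3.02 V, n = 6.
log K = nE°cell / 0.0592 = (6)(+3.02) / 0.0592 = 306.1.

306.1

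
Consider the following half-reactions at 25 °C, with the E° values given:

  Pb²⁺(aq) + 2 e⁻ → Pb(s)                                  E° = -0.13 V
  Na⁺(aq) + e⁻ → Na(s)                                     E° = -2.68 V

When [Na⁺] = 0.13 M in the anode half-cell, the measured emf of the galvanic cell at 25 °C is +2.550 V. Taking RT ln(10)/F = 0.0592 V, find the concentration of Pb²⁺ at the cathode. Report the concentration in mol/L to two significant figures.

Pb²⁺/Pb is the cathode, Na⁺/Na the anode: E°cell = +2.55 V, n = 2.
Overall reaction: Pb²⁺(aq) + 2 Na(s) → Pb(s) + 2 Na⁺(aq); Q = [Na⁺]^2/[Pb²⁺]^1.
From E = E° − (0.0592/n) log Q: log Q = (E° − E)·n/0.0592 = (+2.55 − (+2.550))·2/0.0592 = 0.0000.
So 1·log[Pb²⁺] = 2·log(0.13) − log Q = -1.7721 − (0.0000) = -1.7721; [Pb²⁺] = 10^(-1.7721) ≈ 0.017 M.

0.017 M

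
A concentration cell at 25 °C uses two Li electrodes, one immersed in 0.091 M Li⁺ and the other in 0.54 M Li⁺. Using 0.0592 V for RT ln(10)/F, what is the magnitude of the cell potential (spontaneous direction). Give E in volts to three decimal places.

+0.046 V

For a concentration cell E°cell = 0. The 0.54 M side is the cathode (reduction is favoured where [Li⁺] is higher).
With n = 1, E = −(0.0592/1) log([Li⁺]ₐₙ/[Li⁺]꜀ₐₜ) = −(0.0592/1) log(0.091/0.54) = −(0.0592/1)(-0.773) = +0.046 V.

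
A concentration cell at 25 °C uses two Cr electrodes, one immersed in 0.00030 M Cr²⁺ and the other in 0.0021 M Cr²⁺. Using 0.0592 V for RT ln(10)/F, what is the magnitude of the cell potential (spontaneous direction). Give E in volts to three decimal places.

+0.025 V

For a concentration cell E°cell = 0. The 0.0021 M side is the cathode (reduction is favoured where [Cr²⁺] is higher).
With n = 2, E = −(0.0592/2) log([Cr²⁺]ₐₙ/[Cr²⁺]꜀ₐₜ) = −(0.0592/2) log(0.0003/0.0021) = −(0.0592/2)(-0.845) = +0.025 V.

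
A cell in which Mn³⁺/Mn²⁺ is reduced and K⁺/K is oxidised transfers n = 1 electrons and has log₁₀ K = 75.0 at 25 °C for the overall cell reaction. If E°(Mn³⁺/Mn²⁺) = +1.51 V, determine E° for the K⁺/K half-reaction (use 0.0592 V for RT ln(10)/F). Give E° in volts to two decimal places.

E°cell = (0.0592/n)·log K = (0.0592/1)(75.0) = +4.440 V.
Since Mn³⁺/Mn²⁺ is the cathode and K⁺/K the anode, E°cell = E°(Mn³⁺/Mn²⁺) − E°(K⁺/K).
So E°(K⁺/K) = E°(Mn³⁺/Mn²⁺) − E°cell = (+1.51) − (+4.440) = -2.93 V.

-2.93 V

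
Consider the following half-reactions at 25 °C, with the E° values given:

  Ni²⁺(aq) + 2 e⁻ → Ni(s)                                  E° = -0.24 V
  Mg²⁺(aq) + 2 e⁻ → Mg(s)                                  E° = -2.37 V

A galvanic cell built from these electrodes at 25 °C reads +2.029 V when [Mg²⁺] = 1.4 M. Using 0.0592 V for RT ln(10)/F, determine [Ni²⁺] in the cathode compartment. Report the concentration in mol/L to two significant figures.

Ni²⁺/Ni is the cathode, Mg²⁺/Mg the anode: E°cell = +2.13 V, n = 2.
Overall reaction: Ni²⁺(aq) + Mg(s) → Ni(s) + Mg²⁺(aq); Q = [Mg²⁺]^1/[Ni²⁺]^1.
From E = E° − (0.0592/n) log Q: log Q = (E° − E)·n/0.0592 = (+2.13 − (+2.029))·2/0.0592 = 3.4122.
So 1·log[Ni²⁺] = 1·log(1.4) − log Q = 0.1461 − (3.4122) = -3.2661; [Ni²⁺] = 10^(-3.2661) ≈ 0.00054 M.

0.00054 M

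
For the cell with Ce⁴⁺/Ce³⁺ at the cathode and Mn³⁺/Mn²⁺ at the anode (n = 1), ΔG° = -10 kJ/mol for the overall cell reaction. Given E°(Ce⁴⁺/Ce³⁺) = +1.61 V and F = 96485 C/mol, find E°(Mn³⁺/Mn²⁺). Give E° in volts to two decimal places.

E°cell = −ΔG°/(nF) = −(-10×10³)/((1)(96485)) = +0.104 V.
Since Ce⁴⁺/Ce³⁺ is the cathode and Mn³⁺/Mn²⁺ the anode, E°cell = E°(Ce⁴⁺/Ce³⁺) − E°(Mn³⁺/Mn²⁺).
So E°(Mn³⁺/Mn²⁺) = E°(Ce⁴⁺/Ce³⁺) − E°cell = (+1.61) − (+0.104) = +1.51 V.

+1.51 V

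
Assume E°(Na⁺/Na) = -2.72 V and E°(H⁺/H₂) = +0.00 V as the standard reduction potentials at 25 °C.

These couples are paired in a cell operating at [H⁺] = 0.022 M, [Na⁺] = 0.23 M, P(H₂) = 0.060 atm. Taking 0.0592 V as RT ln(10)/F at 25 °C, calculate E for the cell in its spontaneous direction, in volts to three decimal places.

+2.696 V

H⁺/H₂ is the cathode (higher E°), Na⁺/Na the anode: E°cell = +0.00 − (-2.72) = +2.72 V, n = 2.
Overall: 2 H⁺(aq) + 2 Na(s) → H₂(g) + 2 Na⁺(aq)
Q = P(H₂)·[Na⁺]^2 / ([H⁺]^2); log Q = 0.817.
E = E° − (0.0592/n) log Q = +2.72 − (0.0592/2)(0.817) = +2.696 V.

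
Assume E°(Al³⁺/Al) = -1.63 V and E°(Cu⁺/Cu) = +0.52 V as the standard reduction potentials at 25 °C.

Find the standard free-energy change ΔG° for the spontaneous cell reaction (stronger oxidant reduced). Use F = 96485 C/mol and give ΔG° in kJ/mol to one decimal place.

Cu⁺/Cu (E° = +0.52 V) is the cathode; Al³⁺/Al (E° = -1.63 V) is the anode, so E°cell = +2.15 V.
Balancing electrons gives n = 3 (lcm of 1 and 3).
ΔG° = −nFE° = −(3)(96485)(+2.15) = -622,328 J = -622.3 kJ/mol.

-622.3 kJ/mol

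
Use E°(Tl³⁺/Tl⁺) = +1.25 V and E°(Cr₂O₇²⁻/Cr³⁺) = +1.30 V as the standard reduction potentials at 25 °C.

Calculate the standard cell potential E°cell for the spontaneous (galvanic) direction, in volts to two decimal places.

+0.05 V

The Cr₂O₇²⁻/Cr³⁺ couple has the higher reduction potential, so it is the cathode; Tl³⁺/Tl⁺ is oxidised at the anode.
E°cell = E°(cathode) − E°(anode) = (+1.30) − (+1.25) = +0.05 V.
Since E°cell > 0, the reaction is spontaneous under standard conditions.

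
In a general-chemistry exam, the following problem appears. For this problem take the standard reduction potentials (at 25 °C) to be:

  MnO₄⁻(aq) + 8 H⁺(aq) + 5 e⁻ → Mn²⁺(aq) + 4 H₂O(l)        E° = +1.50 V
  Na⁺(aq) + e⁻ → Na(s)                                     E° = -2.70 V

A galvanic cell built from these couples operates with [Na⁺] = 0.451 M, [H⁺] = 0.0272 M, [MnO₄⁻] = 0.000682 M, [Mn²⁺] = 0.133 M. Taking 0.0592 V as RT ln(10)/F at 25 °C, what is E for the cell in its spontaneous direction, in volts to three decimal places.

+4.045 V

MnO₄⁻/Mn²⁺ is the cathode (higher E°), Na⁺/Na the anode: E°cell = +1.50 − (-2.70) = +4.20 V, n = 5.
Overall: MnO₄⁻(aq) + 8 H⁺(aq) + 5 Na(s) → Mn²⁺(aq) + 4 H₂O(l) + 5 Na⁺(aq)
Q = [Mn²⁺]·[Na⁺]^5 / ([MnO₄⁻]·[H⁺]^8); log Q = 13.084.
E = E° − (0.0592/n) log Q = +4.20 − (0.0592/5)(13.084) = +4.045 V.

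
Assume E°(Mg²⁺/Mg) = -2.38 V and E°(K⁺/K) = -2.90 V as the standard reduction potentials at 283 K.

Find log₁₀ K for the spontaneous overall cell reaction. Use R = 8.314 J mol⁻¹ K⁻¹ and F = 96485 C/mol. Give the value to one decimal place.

Cathode: Mg²⁺/Mg; anode: K⁺/K. E°cell = (-2.38) − (-2.90) = +0.52 V, with n = 2.
ΔG° = −nFE° = −RT ln K, so ln K = nFE°/(RT) = (2)(96485)(+0.52) / ((8.314)(283)) = 42.648.
log₁₀ K = 42.648 / ln 10 = 18.5.

18.5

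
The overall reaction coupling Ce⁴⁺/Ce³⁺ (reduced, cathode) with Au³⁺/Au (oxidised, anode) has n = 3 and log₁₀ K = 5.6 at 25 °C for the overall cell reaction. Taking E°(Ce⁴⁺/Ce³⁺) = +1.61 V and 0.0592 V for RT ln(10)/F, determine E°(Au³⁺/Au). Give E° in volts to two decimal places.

+1.50 V

E°cell = (0.0592/n)·log K = (0.0592/3)(5.6) = +0.111 V.
Since Ce⁴⁺/Ce³⁺ is the cathode and Au³⁺/Au the anode, E°cell = E°(Ce⁴⁺/Ce³⁺) − E°(Au³⁺/Au).
So E°(Au³⁺/Au) = E°(Ce⁴⁺/Ce³⁺) − E°cell = (+1.61) − (+0.111) = +1.50 V.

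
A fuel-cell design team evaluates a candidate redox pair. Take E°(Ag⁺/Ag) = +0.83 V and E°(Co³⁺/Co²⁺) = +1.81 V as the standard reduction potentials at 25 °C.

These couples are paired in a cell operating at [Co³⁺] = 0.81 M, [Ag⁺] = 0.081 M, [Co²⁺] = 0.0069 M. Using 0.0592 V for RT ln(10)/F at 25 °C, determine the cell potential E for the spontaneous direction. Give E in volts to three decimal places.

Co³⁺/Co²⁺ is the cathode (higher E°), Ag⁺/Ag the anode: E°cell = +1.81 − (+0.83) = +0.98 V, n = 1.
Overall: Co³⁺(aq) + Ag(s) → Co²⁺(aq) + Ag⁺(aq)
Q = [Co²⁺]·[Ag⁺] / ([Co³⁺]); log Q = -3.161.
E = E° − (0.0592/n) log Q = +0.98 − (0.0592/1)(-3.161) = +1.167 V.

+1.167 V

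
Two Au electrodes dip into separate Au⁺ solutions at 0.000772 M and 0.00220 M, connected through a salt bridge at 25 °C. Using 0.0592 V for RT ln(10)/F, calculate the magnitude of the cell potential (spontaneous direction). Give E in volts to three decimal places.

+0.027 V

For a concentration cell E°cell = 0. The 0.00220 M side is the cathode (reduction is favoured where [Au⁺] is higher).
With n = 1, E = −(0.0592/1) log([Au⁺]ₐₙ/[Au⁺]꜀ₐₜ) = −(0.0592/1) log(0.000772/0.0022) = −(0.0592/1)(-0.455) = +0.027 V.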